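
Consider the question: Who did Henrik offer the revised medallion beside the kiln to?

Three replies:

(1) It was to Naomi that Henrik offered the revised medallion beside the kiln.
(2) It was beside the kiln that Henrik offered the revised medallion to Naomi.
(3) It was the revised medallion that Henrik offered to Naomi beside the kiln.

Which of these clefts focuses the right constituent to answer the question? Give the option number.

1

The question word "who" targets the recipient.
Option (1) clefts "to Naomi" — that matches what the question asks about.
Option (2) clefts "beside the kiln" — the location, not what was asked.
Option (3) clefts "the revised medallion" — the direct object, not what was asked.
So the congruent reply is (1).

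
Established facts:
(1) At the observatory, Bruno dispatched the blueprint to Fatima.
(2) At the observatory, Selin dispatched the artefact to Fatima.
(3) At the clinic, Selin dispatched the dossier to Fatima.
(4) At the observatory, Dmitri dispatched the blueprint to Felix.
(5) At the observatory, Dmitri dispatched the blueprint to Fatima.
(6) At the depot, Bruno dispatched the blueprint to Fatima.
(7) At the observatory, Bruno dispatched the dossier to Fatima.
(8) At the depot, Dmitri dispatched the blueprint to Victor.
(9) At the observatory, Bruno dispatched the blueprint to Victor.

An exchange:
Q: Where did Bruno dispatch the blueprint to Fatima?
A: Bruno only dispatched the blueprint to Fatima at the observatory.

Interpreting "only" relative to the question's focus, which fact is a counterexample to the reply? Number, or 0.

6

The question "Where did ...?" targets the setting, so in the reply the focus falls on "at the observatory".
"Only" then excludes alternative settings while the background — Bruno as agent and the blueprint as thing and Fatima as recipient — is held fixed.
Fact (6) shares the background with a different setting (at the depot) — counterexample.
(Fact (9) would refute a reading with focus on the recipient — but that is not what the question asks.)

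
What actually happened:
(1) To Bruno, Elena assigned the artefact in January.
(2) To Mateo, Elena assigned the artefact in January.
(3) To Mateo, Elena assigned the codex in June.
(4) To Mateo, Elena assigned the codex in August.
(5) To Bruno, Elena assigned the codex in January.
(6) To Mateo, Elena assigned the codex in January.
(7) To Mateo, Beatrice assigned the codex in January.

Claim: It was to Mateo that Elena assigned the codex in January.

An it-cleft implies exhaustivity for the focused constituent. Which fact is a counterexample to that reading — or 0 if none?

The cleft puts "Mateo" in focus and presupposes the open proposition with agent = Elena, thing = the codex, setting = in January.
Exhaustivity: Mateo is the only recipient satisfying that background.
But fact (5) also has agent = Elena, thing = the codex, setting = in January, with recipient = Bruno — so the exhaustive reading fails.

5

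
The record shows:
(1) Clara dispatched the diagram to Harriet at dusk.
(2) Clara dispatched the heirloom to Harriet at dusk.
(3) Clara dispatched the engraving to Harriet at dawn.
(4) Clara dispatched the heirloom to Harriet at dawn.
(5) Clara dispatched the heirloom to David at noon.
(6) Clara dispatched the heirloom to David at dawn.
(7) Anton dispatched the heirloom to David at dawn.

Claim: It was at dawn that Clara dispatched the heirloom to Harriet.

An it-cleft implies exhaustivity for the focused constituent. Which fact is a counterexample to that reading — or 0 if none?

2

The cleft puts "at dawn" in focus and presupposes the open proposition with Clara as agent and the heirloom as thing and Harriet as recipient.
Exhaustivity: at dawn is the only setting satisfying that background.
But fact (2) also has Clara as agent and the heirloom as thing and Harriet as recipient, with setting = at dusk — so the exhaustive reading fails.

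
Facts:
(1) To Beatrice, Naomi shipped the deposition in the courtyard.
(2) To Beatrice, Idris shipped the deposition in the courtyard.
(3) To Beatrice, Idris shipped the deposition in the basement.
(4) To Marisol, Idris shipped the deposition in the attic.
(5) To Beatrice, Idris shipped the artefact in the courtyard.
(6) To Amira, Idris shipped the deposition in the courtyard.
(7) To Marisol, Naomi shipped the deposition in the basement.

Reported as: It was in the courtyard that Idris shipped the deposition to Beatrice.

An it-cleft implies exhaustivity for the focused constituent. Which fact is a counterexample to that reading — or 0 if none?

The cleft puts "in the courtyard" in focus and presupposes the open proposition with agent = Idris, thing = the deposition, recipient = Beatrice.
The exhaustive reading says no other setting fits that background.
But fact (3) also has agent = Idris, thing = the deposition, recipient = Beatrice, with setting = in the basement — so the exhaustive reading fails.

3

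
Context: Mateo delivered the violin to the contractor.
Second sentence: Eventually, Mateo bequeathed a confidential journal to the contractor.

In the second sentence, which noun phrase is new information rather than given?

"Mateo" and "the contractor" in the second sentence are given — already mentioned in the context.
"a confidential journal" has no antecedent in the context; it is discourse-new (the indefinite article also signals a new referent).

a confidential journal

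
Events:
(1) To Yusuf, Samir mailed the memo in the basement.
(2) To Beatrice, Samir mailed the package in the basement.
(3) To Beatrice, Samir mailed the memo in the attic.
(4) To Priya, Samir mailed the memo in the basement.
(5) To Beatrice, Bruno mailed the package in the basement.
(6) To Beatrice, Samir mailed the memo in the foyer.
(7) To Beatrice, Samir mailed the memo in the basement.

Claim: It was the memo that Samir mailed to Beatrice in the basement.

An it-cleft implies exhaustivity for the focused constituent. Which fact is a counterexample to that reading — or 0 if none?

Focus of the cleft: "the memo" (the thing). Presupposed background: agent = Samir, recipient = Beatrice, setting = in the basement.
Exhaustivity: the memo is the only thing satisfying that background.
But fact (2) also has agent = Samir, recipient = Beatrice, setting = in the basement, with thing = the package — so the exhaustive reading fails.

2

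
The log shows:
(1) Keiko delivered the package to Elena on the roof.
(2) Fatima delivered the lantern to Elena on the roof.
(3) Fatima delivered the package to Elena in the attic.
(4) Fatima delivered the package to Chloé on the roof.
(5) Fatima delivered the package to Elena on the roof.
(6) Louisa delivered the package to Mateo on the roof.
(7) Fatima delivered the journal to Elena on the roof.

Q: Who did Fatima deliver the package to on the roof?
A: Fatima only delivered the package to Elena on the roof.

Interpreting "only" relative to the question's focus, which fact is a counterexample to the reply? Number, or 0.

Answering "Who did ... to ...?" puts focus on the recipient — here, "Elena".
"Only" then excludes alternative recipients while the background — Fatima as agent and the package as thing and on the roof as setting — is held fixed.
Fact (4) keeps Fatima as agent and the package as thing and on the roof as setting but has recipient = Chloé; that refutes the reply.
(Fact (3) would refute a reading with focus on the setting — but that is not what the question asks.)

4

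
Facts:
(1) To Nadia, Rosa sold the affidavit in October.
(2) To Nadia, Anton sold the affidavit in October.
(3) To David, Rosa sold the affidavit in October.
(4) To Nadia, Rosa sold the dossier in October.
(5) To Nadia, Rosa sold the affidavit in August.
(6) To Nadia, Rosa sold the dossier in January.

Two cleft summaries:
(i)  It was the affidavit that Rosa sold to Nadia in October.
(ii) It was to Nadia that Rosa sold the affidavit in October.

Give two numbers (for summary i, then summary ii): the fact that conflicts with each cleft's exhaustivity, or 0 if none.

Summary (i) focuses "the affidavit" (the thing); background Rosa as agent and Nadia as recipient and in October as setting. Fact (4) matches that background with thing = the dossier — refutes (i).
Summary (ii) focuses "Nadia" (the recipient); background Rosa as agent and the affidavit as thing and in October as setting. Fact (3) matches that background with recipient = David — refutes (ii).

4, 3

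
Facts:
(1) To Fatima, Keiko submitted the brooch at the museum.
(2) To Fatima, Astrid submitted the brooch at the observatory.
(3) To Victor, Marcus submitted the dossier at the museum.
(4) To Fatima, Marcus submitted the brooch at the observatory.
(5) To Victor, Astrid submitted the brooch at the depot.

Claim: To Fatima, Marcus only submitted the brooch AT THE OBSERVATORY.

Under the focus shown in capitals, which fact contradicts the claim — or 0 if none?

Focus (in capitals) is "at the observatory" — the setting. "Only" excludes alternative settings while holding fixed agent = Marcus, thing = the brooch, recipient = Fatima.
No fact matches agent = Marcus, thing = the brooch, recipient = Fatima with a different setting — every other fact differs on at least one backgrounded slot. So no fact refutes it.

0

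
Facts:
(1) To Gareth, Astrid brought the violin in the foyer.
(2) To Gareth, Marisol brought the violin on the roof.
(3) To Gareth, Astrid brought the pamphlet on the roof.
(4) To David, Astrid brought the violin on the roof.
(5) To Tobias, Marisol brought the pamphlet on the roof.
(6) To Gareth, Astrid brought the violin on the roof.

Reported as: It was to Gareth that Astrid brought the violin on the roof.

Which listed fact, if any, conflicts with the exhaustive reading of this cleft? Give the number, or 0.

The cleft puts "Gareth" in focus and presupposes the open proposition with Astrid as agent and the violin as thing and on the roof as setting.
The exhaustive reading says no other recipient fits that background.
Fact (4) shares the background but with recipient = David; exhaustivity is violated.

4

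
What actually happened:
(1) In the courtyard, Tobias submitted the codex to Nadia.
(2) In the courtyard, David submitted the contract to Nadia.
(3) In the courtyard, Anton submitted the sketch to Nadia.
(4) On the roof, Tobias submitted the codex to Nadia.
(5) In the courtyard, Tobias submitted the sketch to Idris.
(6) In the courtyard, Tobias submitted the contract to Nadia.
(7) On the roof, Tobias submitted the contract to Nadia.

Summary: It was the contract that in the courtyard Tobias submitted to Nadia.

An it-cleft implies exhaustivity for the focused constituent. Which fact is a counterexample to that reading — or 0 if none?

The cleft puts "the contract" in focus and presupposes the open proposition with same agent, recipient, setting (Tobias / Nadia / in the courtyard).
The exhaustive reading says no other thing fits that background.
But fact (1) also has same agent, recipient, setting (Tobias / Nadia / in the courtyard), with thing = the codex — so the exhaustive reading fails.

1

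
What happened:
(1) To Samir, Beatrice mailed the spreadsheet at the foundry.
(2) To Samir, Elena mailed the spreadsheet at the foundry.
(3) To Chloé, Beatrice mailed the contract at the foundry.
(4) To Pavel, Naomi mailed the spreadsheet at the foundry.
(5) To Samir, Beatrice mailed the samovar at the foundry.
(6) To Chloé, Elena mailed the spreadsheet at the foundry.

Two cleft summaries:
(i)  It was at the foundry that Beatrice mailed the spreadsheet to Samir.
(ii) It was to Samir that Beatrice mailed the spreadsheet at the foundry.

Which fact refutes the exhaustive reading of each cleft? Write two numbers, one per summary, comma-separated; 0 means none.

0, 0

Summary (i) focuses "at the foundry" (the setting); background agent = Beatrice, thing = the spreadsheet, recipient = Samir. No fact matches that background with a different setting, so 0.
Summary (ii) focuses "Samir" (the recipient); background agent = Beatrice, thing = the spreadsheet, setting = at the foundry. No fact matches that background with a different recipient, so 0.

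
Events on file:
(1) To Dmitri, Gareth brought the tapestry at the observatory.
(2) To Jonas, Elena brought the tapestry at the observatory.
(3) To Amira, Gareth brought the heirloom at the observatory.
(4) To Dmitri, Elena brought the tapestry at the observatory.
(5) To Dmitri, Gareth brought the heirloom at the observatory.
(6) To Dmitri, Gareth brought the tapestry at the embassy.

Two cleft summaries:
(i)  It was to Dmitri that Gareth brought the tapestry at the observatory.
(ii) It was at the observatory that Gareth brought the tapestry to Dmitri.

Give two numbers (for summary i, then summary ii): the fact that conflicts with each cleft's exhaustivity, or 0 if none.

(i): focus "Dmitri". No fact shares agent = Gareth, thing = the tapestry, setting = at the observatory with a different recipient. 0.
(ii): focus "at the observatory". Looking for agent = Gareth, thing = the tapestry, recipient = Dmitri with some other setting — fact (6) has at the embassy there. Refuted.

0, 6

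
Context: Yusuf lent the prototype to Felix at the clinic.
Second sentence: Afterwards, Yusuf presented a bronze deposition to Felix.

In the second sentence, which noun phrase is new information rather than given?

a bronze deposition

"Yusuf" and "Felix" in the second sentence are given — already mentioned in the context.
"a bronze deposition" has no antecedent in the context; it is discourse-new (the indefinite article also signals a new referent).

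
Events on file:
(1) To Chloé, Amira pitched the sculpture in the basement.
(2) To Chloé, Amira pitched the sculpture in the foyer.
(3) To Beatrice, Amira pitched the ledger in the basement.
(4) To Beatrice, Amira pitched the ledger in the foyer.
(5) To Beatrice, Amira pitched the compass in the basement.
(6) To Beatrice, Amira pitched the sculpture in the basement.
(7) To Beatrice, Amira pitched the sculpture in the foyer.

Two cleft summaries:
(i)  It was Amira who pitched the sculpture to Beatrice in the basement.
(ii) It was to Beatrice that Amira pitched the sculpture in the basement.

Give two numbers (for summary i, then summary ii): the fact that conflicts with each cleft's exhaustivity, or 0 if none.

(i): focus "Amira". No fact shares thing = the sculpture, recipient = Beatrice, setting = in the basement with a different agent. 0.
(ii): focus "Beatrice". Looking for agent = Amira, thing = the sculpture, setting = in the basement with some other recipient — fact (1) has Chloé there. Refuted.

0, 1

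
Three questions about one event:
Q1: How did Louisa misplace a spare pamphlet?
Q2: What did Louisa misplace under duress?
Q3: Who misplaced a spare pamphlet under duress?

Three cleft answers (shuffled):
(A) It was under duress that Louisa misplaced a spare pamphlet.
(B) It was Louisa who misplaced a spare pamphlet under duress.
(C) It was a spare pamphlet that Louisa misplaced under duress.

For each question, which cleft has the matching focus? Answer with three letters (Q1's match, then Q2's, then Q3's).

ACB

Q1 asks about the manner; cleft (A) focuses "under duress", which is the manner — so Q1 → A.
Q2 asks about the direct object; cleft (C) focuses "a spare pamphlet", which is the direct object — so Q2 → C.
Q3 asks about the subject (agent); cleft (B) focuses "Louisa", which is the subject (agent) — so Q3 → B.
Mapping: Q1→A, Q2→C, Q3→B.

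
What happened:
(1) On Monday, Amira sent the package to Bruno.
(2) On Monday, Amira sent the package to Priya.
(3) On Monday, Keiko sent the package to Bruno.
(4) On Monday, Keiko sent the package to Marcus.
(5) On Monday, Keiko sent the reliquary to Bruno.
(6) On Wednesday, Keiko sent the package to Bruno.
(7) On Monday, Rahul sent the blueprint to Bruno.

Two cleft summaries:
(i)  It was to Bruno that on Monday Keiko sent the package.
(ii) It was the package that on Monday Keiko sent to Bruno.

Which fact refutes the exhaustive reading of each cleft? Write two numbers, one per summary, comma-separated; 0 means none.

4, 5

(i): focus "Bruno". Looking for Keiko as agent and the package as thing and on Monday as setting with some other recipient — fact (4) has Marcus there. Refuted.
(ii): focus "the package". Looking for Keiko as agent and Bruno as recipient and on Monday as setting with some other thing — fact (5) has the reliquary there. Refuted.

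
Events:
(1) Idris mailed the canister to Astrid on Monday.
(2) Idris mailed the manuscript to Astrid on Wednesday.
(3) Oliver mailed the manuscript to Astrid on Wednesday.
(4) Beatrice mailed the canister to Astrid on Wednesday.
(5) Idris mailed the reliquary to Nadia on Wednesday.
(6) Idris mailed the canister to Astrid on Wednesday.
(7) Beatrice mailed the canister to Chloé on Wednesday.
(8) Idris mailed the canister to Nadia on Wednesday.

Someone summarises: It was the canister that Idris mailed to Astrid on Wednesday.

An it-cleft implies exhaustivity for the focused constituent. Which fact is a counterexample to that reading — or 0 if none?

The cleft puts "the canister" in focus and presupposes the open proposition with Idris as agent and Astrid as recipient and on Wednesday as setting.
The exhaustive reading says no other thing fits that background.
But fact (2) also has Idris as agent and Astrid as recipient and on Wednesday as setting, with thing = the manuscript — so the exhaustive reading fails.

2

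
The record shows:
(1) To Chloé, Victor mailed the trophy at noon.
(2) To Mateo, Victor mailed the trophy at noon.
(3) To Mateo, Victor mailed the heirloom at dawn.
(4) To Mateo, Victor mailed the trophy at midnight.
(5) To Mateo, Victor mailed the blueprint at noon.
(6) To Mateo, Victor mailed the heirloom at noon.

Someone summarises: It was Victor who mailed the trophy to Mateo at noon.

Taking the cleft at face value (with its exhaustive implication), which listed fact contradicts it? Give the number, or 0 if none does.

0

Focus of the cleft: "Victor" (the agent). Presupposed background: same thing, recipient, setting (the trophy / Mateo / at noon).
The exhaustive reading says no other agent fits that background.
No listed fact matches the background with a different agent. Exhaustivity holds.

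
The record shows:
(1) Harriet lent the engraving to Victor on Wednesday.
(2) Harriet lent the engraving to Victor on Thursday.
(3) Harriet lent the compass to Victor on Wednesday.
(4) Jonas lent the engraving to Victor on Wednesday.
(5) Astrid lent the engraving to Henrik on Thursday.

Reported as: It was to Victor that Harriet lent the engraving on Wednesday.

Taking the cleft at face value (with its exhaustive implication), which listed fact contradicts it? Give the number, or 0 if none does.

The cleft puts "Victor" in focus and presupposes the open proposition with Harriet as agent and the engraving as thing and on Wednesday as setting.
Exhaustivity: Victor is the only recipient satisfying that background.
Every other fact differs from the presupposition on some backgrounded slot, so none challenges the exhaustivity.

0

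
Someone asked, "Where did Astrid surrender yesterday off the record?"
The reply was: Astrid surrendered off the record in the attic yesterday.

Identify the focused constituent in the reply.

The wh-word "where" asks about the location.
In the answer, "Astrid", "yesterday" and "off the record" are given — repeated from the question.
The constituent filling the location gap is "in the attic"; that is the focus and would carry nuclear stress.

in the attic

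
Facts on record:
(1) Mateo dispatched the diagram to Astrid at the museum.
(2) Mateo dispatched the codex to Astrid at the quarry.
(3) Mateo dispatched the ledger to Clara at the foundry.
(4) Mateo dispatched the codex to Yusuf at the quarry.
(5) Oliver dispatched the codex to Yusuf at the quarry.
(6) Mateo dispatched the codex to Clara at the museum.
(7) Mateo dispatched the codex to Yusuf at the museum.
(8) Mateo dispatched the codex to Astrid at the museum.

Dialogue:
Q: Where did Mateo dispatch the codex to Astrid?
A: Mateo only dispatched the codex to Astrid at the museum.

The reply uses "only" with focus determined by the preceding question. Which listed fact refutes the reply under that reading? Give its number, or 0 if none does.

Answering "Where did ...?" puts focus on the setting — here, "at the museum".
"Only" then excludes alternative settings while the background — same agent, thing, recipient (Mateo / the codex / Astrid) — is held fixed.
Fact (2) keeps same agent, thing, recipient (Mateo / the codex / Astrid) but has setting = at the quarry; that refutes the reply.
(Fact (6) would refute a reading with focus on the recipient — but that is not what the question asks.)

2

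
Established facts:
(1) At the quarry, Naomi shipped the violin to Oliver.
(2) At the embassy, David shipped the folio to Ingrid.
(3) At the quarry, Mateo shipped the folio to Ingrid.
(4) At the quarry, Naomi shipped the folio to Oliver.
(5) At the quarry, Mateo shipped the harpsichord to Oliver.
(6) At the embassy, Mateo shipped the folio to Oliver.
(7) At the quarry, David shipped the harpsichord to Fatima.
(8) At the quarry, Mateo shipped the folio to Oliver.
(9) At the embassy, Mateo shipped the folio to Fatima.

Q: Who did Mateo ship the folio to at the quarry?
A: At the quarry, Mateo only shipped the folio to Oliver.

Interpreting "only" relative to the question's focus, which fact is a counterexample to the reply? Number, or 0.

Answering "Who did ... to ...?" puts focus on the recipient — here, "Oliver".
"Only" then excludes alternative recipients while the background — Mateo as agent and the folio as thing and at the quarry as setting — is held fixed.
Fact (3) keeps Mateo as agent and the folio as thing and at the quarry as setting but has recipient = Ingrid; that refutes the reply.
(Fact (6) would refute a reading with focus on the setting — but that is not what the question asks.)

3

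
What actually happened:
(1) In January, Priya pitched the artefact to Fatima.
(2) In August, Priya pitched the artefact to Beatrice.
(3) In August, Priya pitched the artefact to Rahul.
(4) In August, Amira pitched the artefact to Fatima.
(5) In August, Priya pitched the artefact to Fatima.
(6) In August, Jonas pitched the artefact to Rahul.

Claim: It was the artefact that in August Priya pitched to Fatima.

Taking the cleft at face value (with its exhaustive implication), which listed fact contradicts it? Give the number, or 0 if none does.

Focus of the cleft: "the artefact" (the thing). Presupposed background: agent = Priya, recipient = Fatima, setting = in August.
The exhaustive reading says no other thing fits that background.
No listed fact matches the background with a different thing. Exhaustivity holds.

0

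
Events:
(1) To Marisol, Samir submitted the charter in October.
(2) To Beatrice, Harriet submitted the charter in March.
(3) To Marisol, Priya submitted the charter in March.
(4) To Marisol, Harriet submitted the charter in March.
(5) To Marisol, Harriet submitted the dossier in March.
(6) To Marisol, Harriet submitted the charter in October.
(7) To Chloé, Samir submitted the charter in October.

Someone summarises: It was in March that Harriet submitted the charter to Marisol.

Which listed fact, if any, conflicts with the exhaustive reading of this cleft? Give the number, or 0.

Focus of the cleft: "in March" (the setting). Presupposed background: Harriet as agent and the charter as thing and Marisol as recipient.
The exhaustive reading says no other setting fits that background.
But fact (6) also has Harriet as agent and the charter as thing and Marisol as recipient, with setting = in October — so the exhaustive reading fails.

6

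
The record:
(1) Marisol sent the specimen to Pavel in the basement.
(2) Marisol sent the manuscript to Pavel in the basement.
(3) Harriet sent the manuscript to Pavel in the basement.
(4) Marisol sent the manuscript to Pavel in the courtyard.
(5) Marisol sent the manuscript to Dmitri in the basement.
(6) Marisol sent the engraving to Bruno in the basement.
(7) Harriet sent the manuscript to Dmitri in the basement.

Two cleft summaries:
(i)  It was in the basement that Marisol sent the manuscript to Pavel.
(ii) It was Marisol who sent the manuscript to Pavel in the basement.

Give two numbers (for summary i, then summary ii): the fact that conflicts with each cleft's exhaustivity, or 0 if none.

(i): focus "in the basement". Looking for agent = Marisol, thing = the manuscript, recipient = Pavel with some other setting — fact (4) has in the courtyard there. Refuted.
(ii): focus "Marisol". Looking for thing = the manuscript, recipient = Pavel, setting = in the basement with some other agent — fact (3) has Harriet there. Refuted.

4, 3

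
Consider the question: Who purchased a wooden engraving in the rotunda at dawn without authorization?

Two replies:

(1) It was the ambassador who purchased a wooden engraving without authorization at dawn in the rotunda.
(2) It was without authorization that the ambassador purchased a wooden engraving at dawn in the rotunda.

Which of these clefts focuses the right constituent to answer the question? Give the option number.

1

The question word "who" targets the subject (agent).
Option (1) clefts "the ambassador" — that matches what the question asks about.
Option (2) clefts "without authorization" — the manner, not what was asked.
So the congruent reply is (1).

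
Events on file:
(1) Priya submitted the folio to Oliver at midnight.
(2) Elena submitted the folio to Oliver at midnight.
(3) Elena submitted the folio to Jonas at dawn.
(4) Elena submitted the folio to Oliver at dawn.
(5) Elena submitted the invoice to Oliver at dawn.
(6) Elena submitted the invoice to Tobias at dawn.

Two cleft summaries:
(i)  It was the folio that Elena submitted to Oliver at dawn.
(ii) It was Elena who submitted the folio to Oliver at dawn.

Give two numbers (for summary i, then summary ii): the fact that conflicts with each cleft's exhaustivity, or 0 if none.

5, 0

(i): focus "the folio". Looking for same agent, recipient, setting (Elena / Oliver / at dawn) with some other thing — fact (5) has the invoice there. Refuted.
(ii): focus "Elena". No fact shares same thing, recipient, setting (the folio / Oliver / at dawn) with a different agent. 0.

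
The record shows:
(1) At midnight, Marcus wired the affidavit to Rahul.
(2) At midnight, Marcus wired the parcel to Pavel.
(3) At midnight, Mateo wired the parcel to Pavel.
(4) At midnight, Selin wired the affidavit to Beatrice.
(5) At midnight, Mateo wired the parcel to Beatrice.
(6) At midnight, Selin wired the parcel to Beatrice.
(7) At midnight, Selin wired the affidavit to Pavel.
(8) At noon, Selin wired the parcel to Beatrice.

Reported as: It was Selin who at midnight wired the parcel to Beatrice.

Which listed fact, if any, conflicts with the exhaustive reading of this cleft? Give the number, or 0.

The cleft puts "Selin" in focus and presupposes the open proposition with same thing, recipient, setting (the parcel / Beatrice / at midnight).
Exhaustivity: Selin is the only agent satisfying that background.
Fact (5) shares the background but with agent = Mateo; exhaustivity is violated.

5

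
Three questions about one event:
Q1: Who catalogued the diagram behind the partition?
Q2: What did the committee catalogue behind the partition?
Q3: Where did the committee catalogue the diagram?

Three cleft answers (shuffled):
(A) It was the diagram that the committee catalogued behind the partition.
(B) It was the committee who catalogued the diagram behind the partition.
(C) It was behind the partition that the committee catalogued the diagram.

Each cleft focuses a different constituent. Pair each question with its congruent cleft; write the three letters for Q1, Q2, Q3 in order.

Q1 asks about the subject (agent); cleft (B) focuses "the committee", which is the subject (agent) — so Q1 → B.
Q2 asks about the direct object; cleft (A) focuses "the diagram", which is the direct object — so Q2 → A.
Q3 asks about the location; cleft (C) focuses "behind the partition", which is the location — so Q3 → C.
Mapping: Q1→B, Q2→A, Q3→C.

BAC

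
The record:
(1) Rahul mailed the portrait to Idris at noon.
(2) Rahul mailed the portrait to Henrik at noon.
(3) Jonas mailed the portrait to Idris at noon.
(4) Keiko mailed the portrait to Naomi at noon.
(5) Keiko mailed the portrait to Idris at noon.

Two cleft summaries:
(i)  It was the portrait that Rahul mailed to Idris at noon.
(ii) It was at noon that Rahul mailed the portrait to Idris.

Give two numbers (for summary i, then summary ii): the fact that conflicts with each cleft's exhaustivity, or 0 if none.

(i): focus "the portrait". No fact shares agent = Rahul, recipient = Idris, setting = at noon with a different thing. 0.
(ii): focus "at noon". No fact shares agent = Rahul, thing = the portrait, recipient = Idris with a different setting. 0.

0, 0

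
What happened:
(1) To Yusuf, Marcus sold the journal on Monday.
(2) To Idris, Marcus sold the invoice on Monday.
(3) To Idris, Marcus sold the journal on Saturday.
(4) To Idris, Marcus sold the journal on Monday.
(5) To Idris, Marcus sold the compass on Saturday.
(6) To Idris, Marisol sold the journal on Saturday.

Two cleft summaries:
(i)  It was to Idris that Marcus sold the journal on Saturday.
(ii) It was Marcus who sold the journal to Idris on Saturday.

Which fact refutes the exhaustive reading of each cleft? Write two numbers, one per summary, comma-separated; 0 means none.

Summary (i) focuses "Idris" (the recipient); background Marcus as agent and the journal as thing and on Saturday as setting. No fact matches that background with a different recipient, so 0.
Summary (ii) focuses "Marcus" (the agent); background the journal as thing and Idris as recipient and on Saturday as setting. Fact (6) matches that background with agent = Marisol — refutes (ii).

0, 6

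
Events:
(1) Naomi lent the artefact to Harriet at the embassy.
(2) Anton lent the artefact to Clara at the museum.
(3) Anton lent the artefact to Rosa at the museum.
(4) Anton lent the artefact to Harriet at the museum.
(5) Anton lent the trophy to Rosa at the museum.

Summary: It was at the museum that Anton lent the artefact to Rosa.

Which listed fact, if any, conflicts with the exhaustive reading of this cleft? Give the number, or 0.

Focus of the cleft: "at the museum" (the setting). Presupposed background: Anton as agent and the artefact as thing and Rosa as recipient.
Exhaustivity: at the museum is the only setting satisfying that background.
Every other fact differs from the presupposition on some backgrounded slot, so none challenges the exhaustivity.

0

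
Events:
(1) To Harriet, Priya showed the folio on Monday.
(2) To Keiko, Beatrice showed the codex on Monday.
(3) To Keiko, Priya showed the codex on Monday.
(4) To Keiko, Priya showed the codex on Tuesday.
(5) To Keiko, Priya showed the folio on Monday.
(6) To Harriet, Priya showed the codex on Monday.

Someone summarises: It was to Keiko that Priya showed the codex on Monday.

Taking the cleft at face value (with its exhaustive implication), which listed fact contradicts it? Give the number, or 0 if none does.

6

Focus of the cleft: "Keiko" (the recipient). Presupposed background: same agent, thing, setting (Priya / the codex / on Monday).
Exhaustivity: Keiko is the only recipient satisfying that background.
Fact (6) shares the background but with recipient = Harriet; exhaustivity is violated.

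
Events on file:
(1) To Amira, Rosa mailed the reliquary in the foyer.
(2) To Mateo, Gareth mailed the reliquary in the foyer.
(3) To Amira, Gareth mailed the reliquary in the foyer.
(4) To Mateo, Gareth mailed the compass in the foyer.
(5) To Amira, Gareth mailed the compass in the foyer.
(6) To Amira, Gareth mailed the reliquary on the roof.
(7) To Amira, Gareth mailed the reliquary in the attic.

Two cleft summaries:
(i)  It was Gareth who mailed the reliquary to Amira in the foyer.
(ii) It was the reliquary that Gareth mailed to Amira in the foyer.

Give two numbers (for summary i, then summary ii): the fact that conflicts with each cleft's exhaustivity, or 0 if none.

1, 5

Summary (i) focuses "Gareth" (the agent); background thing = the reliquary, recipient = Amira, setting = in the foyer. Fact (1) matches that background with agent = Rosa — refutes (i).
Summary (ii) focuses "the reliquary" (the thing); background agent = Gareth, recipient = Amira, setting = in the foyer. Fact (5) matches that background with thing = the compass — refutes (ii).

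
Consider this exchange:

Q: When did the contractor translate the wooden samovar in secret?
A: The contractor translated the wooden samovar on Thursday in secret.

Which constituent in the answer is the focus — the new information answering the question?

on Thursday

The wh-word "when" asks about the time.
In the answer, "the contractor", "the wooden samovar" and "in secret" are given — repeated from the question.
The constituent filling the time gap is "on Thursday"; that is the focus and would carry nuclear stress.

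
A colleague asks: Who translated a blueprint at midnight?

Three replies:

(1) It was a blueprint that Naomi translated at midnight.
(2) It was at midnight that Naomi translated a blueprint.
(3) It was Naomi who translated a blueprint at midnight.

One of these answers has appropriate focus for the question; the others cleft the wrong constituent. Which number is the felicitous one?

The question word "who" targets the subject (agent).
Option (1) clefts "a blueprint" — the direct object, not what was asked.
Option (2) clefts "at midnight" — the time, not what was asked.
Option (3) clefts "Naomi" — that matches what the question asks about.
So the congruent reply is (3).

3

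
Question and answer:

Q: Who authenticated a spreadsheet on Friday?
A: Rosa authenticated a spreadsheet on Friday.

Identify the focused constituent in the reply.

Rosa

The wh-word "who" asks about the subject (agent).
In the answer, "a spreadsheet" and "on Friday" are given — repeated from the question.
The constituent filling the subject (agent) gap is "Rosa"; that is the focus and would carry nuclear stress.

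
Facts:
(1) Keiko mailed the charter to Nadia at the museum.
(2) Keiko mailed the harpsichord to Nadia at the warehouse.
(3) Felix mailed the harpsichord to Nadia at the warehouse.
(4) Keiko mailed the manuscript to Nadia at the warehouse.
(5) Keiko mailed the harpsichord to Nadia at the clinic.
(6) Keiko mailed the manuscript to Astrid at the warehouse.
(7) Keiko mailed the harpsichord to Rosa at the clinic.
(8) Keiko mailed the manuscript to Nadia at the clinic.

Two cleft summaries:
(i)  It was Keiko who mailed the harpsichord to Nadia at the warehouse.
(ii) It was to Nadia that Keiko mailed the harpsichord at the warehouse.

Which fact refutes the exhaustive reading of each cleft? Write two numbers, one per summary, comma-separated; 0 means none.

3, 0

(i): focus "Keiko". Looking for the harpsichord as thing and Nadia as recipient and at the warehouse as setting with some other agent — fact (3) has Felix there. Refuted.
(ii): focus "Nadia". No fact shares Keiko as agent and the harpsichord as thing and at the warehouse as setting with a different recipient. 0.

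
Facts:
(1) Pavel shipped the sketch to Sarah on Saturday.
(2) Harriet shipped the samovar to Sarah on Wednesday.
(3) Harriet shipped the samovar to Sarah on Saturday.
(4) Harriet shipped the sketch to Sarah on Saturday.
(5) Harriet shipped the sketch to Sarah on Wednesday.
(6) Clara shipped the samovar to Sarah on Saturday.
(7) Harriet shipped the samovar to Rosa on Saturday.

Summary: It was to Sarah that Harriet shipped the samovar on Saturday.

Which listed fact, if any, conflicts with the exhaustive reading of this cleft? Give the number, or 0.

The cleft puts "Sarah" in focus and presupposes the open proposition with Harriet as agent and the samovar as thing and on Saturday as setting.
Exhaustivity: Sarah is the only recipient satisfying that background.
But fact (7) also has Harriet as agent and the samovar as thing and on Saturday as setting, with recipient = Rosa — so the exhaustive reading fails.

7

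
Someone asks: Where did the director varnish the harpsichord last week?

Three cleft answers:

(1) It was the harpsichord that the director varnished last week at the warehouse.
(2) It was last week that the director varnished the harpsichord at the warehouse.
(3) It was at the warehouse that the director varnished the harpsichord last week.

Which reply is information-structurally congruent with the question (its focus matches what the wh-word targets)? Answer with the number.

3

The question word "where" targets the location.
Option (1) clefts "the harpsichord" — the direct object, not what was asked.
Option (2) clefts "last week" — the time, not what was asked.
Option (3) clefts "at the warehouse" — that matches what the question asks about.
So the congruent reply is (3).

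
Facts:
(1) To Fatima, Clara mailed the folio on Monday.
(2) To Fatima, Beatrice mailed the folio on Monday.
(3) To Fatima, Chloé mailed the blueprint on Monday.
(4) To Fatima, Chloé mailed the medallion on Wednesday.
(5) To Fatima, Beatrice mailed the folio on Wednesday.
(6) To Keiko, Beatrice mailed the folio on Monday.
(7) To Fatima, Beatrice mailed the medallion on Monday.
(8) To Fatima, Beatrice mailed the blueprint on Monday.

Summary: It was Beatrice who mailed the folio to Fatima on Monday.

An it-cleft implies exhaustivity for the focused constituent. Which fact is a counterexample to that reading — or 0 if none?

1

The cleft puts "Beatrice" in focus and presupposes the open proposition with the folio as thing and Fatima as recipient and on Monday as setting.
Exhaustivity: Beatrice is the only agent satisfying that background.
Fact (1) shares the background but with agent = Clara; exhaustivity is violated.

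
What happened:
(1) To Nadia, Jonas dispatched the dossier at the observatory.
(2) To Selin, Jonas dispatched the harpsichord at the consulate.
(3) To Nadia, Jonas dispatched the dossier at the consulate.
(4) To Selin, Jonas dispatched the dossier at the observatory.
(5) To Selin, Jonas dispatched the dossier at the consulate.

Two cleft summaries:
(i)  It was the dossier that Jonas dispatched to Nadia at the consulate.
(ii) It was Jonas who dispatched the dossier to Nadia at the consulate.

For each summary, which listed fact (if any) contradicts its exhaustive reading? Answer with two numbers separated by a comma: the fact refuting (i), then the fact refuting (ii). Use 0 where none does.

0, 0

(i): focus "the dossier". No fact shares Jonas as agent and Nadia as recipient and at the consulate as setting with a different thing. 0.
(ii): focus "Jonas". No fact shares the dossier as thing and Nadia as recipient and at the consulate as setting with a different agent. 0.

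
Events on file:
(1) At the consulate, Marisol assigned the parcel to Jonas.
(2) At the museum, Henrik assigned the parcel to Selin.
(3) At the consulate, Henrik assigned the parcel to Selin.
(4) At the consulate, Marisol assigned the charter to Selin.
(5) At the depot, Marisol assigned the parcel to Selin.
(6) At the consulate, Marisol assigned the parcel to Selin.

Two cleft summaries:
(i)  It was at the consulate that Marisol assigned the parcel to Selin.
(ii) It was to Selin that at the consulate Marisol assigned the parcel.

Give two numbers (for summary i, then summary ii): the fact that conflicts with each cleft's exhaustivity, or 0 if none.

5, 1

(i): focus "at the consulate". Looking for Marisol as agent and the parcel as thing and Selin as recipient with some other setting — fact (5) has at the depot there. Refuted.
(ii): focus "Selin". Looking for Marisol as agent and the parcel as thing and at the consulate as setting with some other recipient — fact (1) has Jonas there. Refuted.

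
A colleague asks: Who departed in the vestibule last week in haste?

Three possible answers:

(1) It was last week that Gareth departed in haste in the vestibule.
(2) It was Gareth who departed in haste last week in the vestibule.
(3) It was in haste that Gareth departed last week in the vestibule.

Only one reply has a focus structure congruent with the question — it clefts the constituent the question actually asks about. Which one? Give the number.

The question word "who" targets the subject (agent).
Option (1) clefts "last week" — the time, not what was asked.
Option (2) clefts "Gareth" — that matches what the question asks about.
Option (3) clefts "in haste" — the manner, not what was asked.
So the congruent reply is (2).

2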